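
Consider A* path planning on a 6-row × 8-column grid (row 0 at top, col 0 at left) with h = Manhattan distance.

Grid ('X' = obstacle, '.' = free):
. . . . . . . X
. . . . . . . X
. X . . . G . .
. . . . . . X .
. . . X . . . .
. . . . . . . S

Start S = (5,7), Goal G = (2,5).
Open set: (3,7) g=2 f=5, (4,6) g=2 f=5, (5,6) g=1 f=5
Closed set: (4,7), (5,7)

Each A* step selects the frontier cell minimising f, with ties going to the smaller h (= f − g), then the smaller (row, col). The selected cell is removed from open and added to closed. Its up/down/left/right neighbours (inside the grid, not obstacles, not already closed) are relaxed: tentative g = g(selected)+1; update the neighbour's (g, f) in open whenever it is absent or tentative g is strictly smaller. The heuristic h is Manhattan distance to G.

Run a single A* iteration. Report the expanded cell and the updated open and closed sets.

expanded=(3,7); open=[(2,7) g=3 f=5, (4,6) g=2 f=5, (5,6) g=1 f=5]; closed=[(3,7), (4,7), (5,7)]

step 1: expand (3,7) (f=5, h=3) → closed; open now [(2,7) g=3 f=5, (4,6) g=2 f=5, (5,6) g=1 f=5]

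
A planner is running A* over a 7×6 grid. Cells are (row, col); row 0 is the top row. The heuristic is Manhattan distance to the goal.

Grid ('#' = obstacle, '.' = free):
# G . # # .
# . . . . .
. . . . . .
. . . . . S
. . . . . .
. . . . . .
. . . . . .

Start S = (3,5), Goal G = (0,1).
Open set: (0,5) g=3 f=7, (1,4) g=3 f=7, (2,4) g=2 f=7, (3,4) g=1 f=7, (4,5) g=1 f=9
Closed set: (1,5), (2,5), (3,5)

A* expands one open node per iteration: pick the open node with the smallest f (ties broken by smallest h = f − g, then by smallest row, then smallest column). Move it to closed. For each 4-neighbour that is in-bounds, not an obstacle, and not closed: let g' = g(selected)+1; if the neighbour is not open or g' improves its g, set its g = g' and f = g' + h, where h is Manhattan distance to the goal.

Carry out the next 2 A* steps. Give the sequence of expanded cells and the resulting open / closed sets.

step 1: expand (0,5) (f=7, h=4) → closed; open now [(1,4) g=3 f=7, (2,4) g=2 f=7, (3,4) g=1 f=7, (4,5) g=1 f=9]
step 2: expand (1,4) (f=7, h=4) → closed; open now [(1,3) g=4 f=7, (2,4) g=2 f=7, (3,4) g=1 f=7, (4,5) g=1 f=9]

order=[(0,5) → (1,4)]; open=[(1,3) g=4 f=7, (2,4) g=2 f=7, (3,4) g=1 f=7, (4,5) g=1 f=9]; closed=[(0,5), (1,4), (1,5), (2,5), (3,5)]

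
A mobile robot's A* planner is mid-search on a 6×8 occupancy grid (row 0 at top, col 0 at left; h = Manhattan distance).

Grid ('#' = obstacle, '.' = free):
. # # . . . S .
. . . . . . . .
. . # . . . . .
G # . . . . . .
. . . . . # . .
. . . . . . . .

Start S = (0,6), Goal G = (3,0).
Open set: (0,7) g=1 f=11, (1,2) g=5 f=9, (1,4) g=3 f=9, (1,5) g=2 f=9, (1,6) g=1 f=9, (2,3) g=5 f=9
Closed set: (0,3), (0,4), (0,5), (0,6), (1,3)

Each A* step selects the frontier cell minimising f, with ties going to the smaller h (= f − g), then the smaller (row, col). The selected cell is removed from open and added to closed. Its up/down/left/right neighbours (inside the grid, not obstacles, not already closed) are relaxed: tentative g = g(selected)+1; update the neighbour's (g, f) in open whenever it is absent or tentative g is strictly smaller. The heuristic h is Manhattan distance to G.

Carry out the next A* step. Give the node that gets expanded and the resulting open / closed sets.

expanded=(1,2); open=[(0,7) g=1 f=11, (1,1) g=6 f=9, (1,4) g=3 f=9, (1,5) g=2 f=9, (1,6) g=1 f=9, (2,3) g=5 f=9]; closed=[(0,3), (0,4), (0,5), (0,6), (1,2), (1,3)]

step 1: expand (1,2) (f=9, h=4) → closed; open now [(0,7) g=1 f=11, (1,1) g=6 f=9, (1,4) g=3 f=9, (1,5) g=2 f=9, (1,6) g=1 f=9, (2,3) g=5 f=9]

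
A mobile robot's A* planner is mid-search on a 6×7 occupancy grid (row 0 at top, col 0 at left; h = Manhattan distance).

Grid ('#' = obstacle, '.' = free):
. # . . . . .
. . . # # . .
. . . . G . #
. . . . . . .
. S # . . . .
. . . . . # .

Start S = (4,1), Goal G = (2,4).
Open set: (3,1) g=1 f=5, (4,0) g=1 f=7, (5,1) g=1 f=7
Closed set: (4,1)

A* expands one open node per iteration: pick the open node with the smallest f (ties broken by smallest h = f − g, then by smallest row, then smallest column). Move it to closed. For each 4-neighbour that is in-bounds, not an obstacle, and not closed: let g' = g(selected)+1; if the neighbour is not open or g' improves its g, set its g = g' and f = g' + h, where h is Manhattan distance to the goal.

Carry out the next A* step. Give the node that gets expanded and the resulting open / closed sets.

step 1: expand (3,1) (f=5, h=4) → closed; open now [(2,1) g=2 f=5, (3,0) g=2 f=7, (3,2) g=2 f=5, (4,0) g=1 f=7, (5,1) g=1 f=7]

expanded=(3,1); open=[(2,1) g=2 f=5, (3,0) g=2 f=7, (3,2) g=2 f=5, (4,0) g=1 f=7, (5,1) g=1 f=7]; closed=[(3,1), (4,1)]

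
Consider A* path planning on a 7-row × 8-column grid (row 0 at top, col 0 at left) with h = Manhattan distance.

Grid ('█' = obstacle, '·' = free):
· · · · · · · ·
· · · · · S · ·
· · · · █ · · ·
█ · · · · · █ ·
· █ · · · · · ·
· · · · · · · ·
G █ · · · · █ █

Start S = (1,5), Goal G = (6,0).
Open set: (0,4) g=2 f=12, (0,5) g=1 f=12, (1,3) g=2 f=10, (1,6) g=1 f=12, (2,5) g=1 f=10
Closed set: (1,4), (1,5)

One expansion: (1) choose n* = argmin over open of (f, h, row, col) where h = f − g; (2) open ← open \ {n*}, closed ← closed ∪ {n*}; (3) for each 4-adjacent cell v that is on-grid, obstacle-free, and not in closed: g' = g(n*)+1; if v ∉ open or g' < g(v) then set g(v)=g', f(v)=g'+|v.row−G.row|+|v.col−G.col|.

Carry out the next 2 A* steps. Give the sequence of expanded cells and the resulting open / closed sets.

order=[(1,3) → (1,2)]; open=[(0,2) g=4 f=12, (0,3) g=3 f=12, (0,4) g=2 f=12, (0,5) g=1 f=12, (1,1) g=4 f=10, (1,6) g=1 f=12, (2,2) g=4 f=10, (2,3) g=3 f=10, (2,5) g=1 f=10]; closed=[(1,2), (1,3), (1,4), (1,5)]

step 1: expand (1,3) (f=10, h=8) → closed; open now [(0,3) g=3 f=12, (0,4) g=2 f=12, (0,5) g=1 f=12, (1,2) g=3 f=10, (1,6) g=1 f=12, (2,3) g=3 f=10, (2,5) g=1 f=10]
step 2: expand (1,2) (f=10, h=7) → closed; open now [(0,2) g=4 f=12, (0,3) g=3 f=12, (0,4) g=2 f=12, (0,5) g=1 f=12, (1,1) g=4 f=10, (1,6) g=1 f=12, (2,2) g=4 f=10, (2,3) g=3 f=10, (2,5) g=1 f=10]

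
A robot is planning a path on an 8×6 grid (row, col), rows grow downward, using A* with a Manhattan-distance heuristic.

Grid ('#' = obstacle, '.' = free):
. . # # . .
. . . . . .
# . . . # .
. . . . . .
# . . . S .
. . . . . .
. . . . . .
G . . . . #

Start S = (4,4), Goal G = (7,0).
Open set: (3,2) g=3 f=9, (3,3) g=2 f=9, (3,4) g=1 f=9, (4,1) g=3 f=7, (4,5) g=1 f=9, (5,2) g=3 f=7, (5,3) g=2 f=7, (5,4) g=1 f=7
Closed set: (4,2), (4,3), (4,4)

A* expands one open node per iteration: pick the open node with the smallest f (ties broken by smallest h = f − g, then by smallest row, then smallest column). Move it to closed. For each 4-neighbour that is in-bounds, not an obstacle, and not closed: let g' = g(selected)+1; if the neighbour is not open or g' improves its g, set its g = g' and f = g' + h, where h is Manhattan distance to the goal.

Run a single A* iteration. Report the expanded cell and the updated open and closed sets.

expanded=(4,1); open=[(3,1) g=4 f=9, (3,2) g=3 f=9, (3,3) g=2 f=9, (3,4) g=1 f=9, (4,5) g=1 f=9, (5,1) g=4 f=7, (5,2) g=3 f=7, (5,3) g=2 f=7, (5,4) g=1 f=7]; closed=[(4,1), (4,2), (4,3), (4,4)]

step 1: expand (4,1) (f=7, h=4) → closed; open now [(3,1) g=4 f=9, (3,2) g=3 f=9, (3,3) g=2 f=9, (3,4) g=1 f=9, (4,5) g=1 f=9, (5,1) g=4 f=7, (5,2) g=3 f=7, (5,3) g=2 f=7, (5,4) g=1 f=7]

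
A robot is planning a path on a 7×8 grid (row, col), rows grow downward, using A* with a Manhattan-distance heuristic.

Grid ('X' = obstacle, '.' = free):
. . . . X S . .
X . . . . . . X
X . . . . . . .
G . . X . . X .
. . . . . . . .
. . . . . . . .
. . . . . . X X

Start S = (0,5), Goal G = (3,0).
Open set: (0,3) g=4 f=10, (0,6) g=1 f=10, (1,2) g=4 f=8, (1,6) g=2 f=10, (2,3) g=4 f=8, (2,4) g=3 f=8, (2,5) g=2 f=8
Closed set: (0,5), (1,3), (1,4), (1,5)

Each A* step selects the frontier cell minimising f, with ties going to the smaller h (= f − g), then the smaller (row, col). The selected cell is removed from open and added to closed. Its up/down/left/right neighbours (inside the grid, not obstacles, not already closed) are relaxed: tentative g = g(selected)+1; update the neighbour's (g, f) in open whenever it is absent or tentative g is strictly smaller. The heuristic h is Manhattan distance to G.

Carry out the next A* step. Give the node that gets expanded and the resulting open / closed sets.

step 1: expand (1,2) (f=8, h=4) → closed; open now [(0,2) g=5 f=10, (0,3) g=4 f=10, (0,6) g=1 f=10, (1,1) g=5 f=8, (1,6) g=2 f=10, (2,2) g=5 f=8, (2,3) g=4 f=8, (2,4) g=3 f=8, (2,5) g=2 f=8]

expanded=(1,2); open=[(0,2) g=5 f=10, (0,3) g=4 f=10, (0,6) g=1 f=10, (1,1) g=5 f=8, (1,6) g=2 f=10, (2,2) g=5 f=8, (2,3) g=4 f=8, (2,4) g=3 f=8, (2,5) g=2 f=8]; closed=[(0,5), (1,2), (1,3), (1,4), (1,5)]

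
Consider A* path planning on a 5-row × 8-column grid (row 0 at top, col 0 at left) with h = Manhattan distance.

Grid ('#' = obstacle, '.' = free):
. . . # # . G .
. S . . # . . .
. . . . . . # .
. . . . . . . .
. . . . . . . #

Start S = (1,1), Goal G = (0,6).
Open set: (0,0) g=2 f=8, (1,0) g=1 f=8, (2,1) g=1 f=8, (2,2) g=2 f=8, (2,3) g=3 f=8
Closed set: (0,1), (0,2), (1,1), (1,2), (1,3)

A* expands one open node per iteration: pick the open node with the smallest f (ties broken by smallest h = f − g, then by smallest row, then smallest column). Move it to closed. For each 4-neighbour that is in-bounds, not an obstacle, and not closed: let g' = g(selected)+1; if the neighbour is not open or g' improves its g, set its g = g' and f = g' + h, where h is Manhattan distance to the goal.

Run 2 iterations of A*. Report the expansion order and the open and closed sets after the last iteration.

step 1: expand (2,3) (f=8, h=5) → closed; open now [(0,0) g=2 f=8, (1,0) g=1 f=8, (2,1) g=1 f=8, (2,2) g=2 f=8, (2,4) g=4 f=8, (3,3) g=4 f=10]
step 2: expand (2,4) (f=8, h=4) → closed; open now [(0,0) g=2 f=8, (1,0) g=1 f=8, (2,1) g=1 f=8, (2,2) g=2 f=8, (2,5) g=5 f=8, (3,3) g=4 f=10, (3,4) g=5 f=10]

order=[(2,3) → (2,4)]; open=[(0,0) g=2 f=8, (1,0) g=1 f=8, (2,1) g=1 f=8, (2,2) g=2 f=8, (2,5) g=5 f=8, (3,3) g=4 f=10, (3,4) g=5 f=10]; closed=[(0,1), (0,2), (1,1), (1,2), (1,3), (2,3), (2,4)]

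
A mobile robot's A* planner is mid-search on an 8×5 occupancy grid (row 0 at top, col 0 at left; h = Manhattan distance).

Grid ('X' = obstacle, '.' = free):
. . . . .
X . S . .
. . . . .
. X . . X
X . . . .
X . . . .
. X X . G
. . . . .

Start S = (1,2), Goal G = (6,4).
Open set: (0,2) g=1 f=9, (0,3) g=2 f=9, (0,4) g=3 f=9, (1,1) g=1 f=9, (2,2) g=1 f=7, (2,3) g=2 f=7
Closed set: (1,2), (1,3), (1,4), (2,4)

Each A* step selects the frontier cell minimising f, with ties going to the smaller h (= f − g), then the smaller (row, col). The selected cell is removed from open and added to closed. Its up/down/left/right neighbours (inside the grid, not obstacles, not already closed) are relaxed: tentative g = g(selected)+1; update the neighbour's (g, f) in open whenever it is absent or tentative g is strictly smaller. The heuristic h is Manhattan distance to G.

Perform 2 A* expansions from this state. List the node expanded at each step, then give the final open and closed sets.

step 1: expand (2,3) (f=7, h=5) → closed; open now [(0,2) g=1 f=9, (0,3) g=2 f=9, (0,4) g=3 f=9, (1,1) g=1 f=9, (2,2) g=1 f=7, (3,3) g=3 f=7]
step 2: expand (3,3) (f=7, h=4) → closed; open now [(0,2) g=1 f=9, (0,3) g=2 f=9, (0,4) g=3 f=9, (1,1) g=1 f=9, (2,2) g=1 f=7, (3,2) g=4 f=9, (4,3) g=4 f=7]

order=[(2,3) → (3,3)]; open=[(0,2) g=1 f=9, (0,3) g=2 f=9, (0,4) g=3 f=9, (1,1) g=1 f=9, (2,2) g=1 f=7, (3,2) g=4 f=9, (4,3) g=4 f=7]; closed=[(1,2), (1,3), (1,4), (2,3), (2,4), (3,3)]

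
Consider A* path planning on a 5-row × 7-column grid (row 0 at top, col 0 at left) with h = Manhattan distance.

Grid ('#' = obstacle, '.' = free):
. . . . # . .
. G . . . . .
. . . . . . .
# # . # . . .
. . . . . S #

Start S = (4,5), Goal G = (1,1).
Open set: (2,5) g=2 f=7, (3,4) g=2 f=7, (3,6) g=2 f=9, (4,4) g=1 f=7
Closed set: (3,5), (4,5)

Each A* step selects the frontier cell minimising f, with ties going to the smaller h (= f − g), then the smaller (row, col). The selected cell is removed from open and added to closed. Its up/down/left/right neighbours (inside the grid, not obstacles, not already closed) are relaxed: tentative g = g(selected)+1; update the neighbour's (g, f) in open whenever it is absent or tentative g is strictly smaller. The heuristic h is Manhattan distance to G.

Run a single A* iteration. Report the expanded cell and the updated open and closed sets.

step 1: expand (2,5) (f=7, h=5) → closed; open now [(1,5) g=3 f=7, (2,4) g=3 f=7, (2,6) g=3 f=9, (3,4) g=2 f=7, (3,6) g=2 f=9, (4,4) g=1 f=7]

expanded=(2,5); open=[(1,5) g=3 f=7, (2,4) g=3 f=7, (2,6) g=3 f=9, (3,4) g=2 f=7, (3,6) g=2 f=9, (4,4) g=1 f=7]; closed=[(2,5), (3,5), (4,5)]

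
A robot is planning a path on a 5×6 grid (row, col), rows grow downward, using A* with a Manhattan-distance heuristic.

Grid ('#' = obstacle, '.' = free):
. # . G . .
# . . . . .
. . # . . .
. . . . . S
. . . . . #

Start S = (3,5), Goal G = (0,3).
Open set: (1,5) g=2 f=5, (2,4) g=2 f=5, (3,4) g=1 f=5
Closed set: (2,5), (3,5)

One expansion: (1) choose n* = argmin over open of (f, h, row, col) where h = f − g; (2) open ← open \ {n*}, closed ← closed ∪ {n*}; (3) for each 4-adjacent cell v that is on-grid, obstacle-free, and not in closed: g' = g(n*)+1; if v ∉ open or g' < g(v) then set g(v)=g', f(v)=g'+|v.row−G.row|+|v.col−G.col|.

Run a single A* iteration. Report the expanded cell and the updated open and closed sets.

step 1: expand (1,5) (f=5, h=3) → closed; open now [(0,5) g=3 f=5, (1,4) g=3 f=5, (2,4) g=2 f=5, (3,4) g=1 f=5]

expanded=(1,5); open=[(0,5) g=3 f=5, (1,4) g=3 f=5, (2,4) g=2 f=5, (3,4) g=1 f=5]; closed=[(1,5), (2,5), (3,5)]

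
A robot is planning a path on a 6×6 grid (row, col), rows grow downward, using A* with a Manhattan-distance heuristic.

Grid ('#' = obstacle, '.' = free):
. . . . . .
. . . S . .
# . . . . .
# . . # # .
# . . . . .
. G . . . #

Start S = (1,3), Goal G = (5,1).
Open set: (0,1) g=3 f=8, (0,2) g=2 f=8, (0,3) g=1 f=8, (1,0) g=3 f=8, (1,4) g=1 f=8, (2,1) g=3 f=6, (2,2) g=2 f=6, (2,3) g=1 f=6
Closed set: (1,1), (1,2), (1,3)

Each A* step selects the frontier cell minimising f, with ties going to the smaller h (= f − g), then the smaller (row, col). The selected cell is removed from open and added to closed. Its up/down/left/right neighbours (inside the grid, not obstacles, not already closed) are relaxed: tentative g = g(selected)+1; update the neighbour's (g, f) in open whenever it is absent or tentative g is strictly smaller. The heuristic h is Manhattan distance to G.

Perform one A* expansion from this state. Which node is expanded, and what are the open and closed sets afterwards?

step 1: expand (2,1) (f=6, h=3) → closed; open now [(0,1) g=3 f=8, (0,2) g=2 f=8, (0,3) g=1 f=8, (1,0) g=3 f=8, (1,4) g=1 f=8, (2,2) g=2 f=6, (2,3) g=1 f=6, (3,1) g=4 f=6]

expanded=(2,1); open=[(0,1) g=3 f=8, (0,2) g=2 f=8, (0,3) g=1 f=8, (1,0) g=3 f=8, (1,4) g=1 f=8, (2,2) g=2 f=6, (2,3) g=1 f=6, (3,1) g=4 f=6]; closed=[(1,1), (1,2), (1,3), (2,1)]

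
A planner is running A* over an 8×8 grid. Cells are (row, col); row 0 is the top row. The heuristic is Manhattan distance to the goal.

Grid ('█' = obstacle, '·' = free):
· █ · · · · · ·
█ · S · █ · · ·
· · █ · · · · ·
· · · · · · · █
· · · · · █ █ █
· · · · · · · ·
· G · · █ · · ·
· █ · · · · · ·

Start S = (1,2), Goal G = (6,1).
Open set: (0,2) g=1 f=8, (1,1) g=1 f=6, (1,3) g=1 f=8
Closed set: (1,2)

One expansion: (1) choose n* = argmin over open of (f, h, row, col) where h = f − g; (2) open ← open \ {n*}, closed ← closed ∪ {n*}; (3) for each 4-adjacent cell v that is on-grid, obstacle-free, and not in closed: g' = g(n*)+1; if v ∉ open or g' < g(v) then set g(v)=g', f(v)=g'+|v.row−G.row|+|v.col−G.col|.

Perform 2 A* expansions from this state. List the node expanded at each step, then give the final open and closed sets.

step 1: expand (1,1) (f=6, h=5) → closed; open now [(0,2) g=1 f=8, (1,3) g=1 f=8, (2,1) g=2 f=6]
step 2: expand (2,1) (f=6, h=4) → closed; open now [(0,2) g=1 f=8, (1,3) g=1 f=8, (2,0) g=3 f=8, (3,1) g=3 f=6]

order=[(1,1) → (2,1)]; open=[(0,2) g=1 f=8, (1,3) g=1 f=8, (2,0) g=3 f=8, (3,1) g=3 f=6]; closed=[(1,1), (1,2), (2,1)]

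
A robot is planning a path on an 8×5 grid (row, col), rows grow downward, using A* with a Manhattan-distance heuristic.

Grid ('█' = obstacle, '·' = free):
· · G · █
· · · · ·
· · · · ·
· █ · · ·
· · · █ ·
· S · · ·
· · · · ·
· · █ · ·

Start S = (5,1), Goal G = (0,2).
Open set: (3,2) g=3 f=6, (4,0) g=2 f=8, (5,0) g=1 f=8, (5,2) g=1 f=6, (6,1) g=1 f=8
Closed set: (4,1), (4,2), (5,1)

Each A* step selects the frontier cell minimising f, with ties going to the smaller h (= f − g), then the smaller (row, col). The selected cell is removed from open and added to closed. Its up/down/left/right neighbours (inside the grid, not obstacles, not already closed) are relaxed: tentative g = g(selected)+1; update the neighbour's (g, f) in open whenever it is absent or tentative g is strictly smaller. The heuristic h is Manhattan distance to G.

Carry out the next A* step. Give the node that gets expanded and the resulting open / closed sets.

expanded=(3,2); open=[(2,2) g=4 f=6, (3,3) g=4 f=8, (4,0) g=2 f=8, (5,0) g=1 f=8, (5,2) g=1 f=6, (6,1) g=1 f=8]; closed=[(3,2), (4,1), (4,2), (5,1)]

step 1: expand (3,2) (f=6, h=3) → closed; open now [(2,2) g=4 f=6, (3,3) g=4 f=8, (4,0) g=2 f=8, (5,0) g=1 f=8, (5,2) g=1 f=6, (6,1) g=1 f=8]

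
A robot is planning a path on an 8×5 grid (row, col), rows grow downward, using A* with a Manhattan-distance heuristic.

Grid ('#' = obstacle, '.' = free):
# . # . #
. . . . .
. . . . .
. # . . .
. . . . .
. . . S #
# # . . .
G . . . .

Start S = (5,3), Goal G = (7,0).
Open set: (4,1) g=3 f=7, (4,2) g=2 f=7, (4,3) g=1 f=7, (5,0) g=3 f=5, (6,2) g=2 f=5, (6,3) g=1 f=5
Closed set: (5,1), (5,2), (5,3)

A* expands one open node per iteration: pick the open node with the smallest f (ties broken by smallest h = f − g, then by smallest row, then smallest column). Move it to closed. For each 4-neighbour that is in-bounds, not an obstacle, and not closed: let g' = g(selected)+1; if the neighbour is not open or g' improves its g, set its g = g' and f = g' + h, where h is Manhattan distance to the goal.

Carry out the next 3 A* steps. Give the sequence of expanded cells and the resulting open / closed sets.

step 1: expand (5,0) (f=5, h=2) → closed; open now [(4,0) g=4 f=7, (4,1) g=3 f=7, (4,2) g=2 f=7, (4,3) g=1 f=7, (6,2) g=2 f=5, (6,3) g=1 f=5]
step 2: expand (6,2) (f=5, h=3) → closed; open now [(4,0) g=4 f=7, (4,1) g=3 f=7, (4,2) g=2 f=7, (4,3) g=1 f=7, (6,3) g=1 f=5, (7,2) g=3 f=5]
step 3: expand (7,2) (f=5, h=2) → closed; open now [(4,0) g=4 f=7, (4,1) g=3 f=7, (4,2) g=2 f=7, (4,3) g=1 f=7, (6,3) g=1 f=5, (7,1) g=4 f=5, (7,3) g=4 f=7]

order=[(5,0) → (6,2) → (7,2)]; open=[(4,0) g=4 f=7, (4,1) g=3 f=7, (4,2) g=2 f=7, (4,3) g=1 f=7, (6,3) g=1 f=5, (7,1) g=4 f=5, (7,3) g=4 f=7]; closed=[(5,0), (5,1), (5,2), (5,3), (6,2), (7,2)]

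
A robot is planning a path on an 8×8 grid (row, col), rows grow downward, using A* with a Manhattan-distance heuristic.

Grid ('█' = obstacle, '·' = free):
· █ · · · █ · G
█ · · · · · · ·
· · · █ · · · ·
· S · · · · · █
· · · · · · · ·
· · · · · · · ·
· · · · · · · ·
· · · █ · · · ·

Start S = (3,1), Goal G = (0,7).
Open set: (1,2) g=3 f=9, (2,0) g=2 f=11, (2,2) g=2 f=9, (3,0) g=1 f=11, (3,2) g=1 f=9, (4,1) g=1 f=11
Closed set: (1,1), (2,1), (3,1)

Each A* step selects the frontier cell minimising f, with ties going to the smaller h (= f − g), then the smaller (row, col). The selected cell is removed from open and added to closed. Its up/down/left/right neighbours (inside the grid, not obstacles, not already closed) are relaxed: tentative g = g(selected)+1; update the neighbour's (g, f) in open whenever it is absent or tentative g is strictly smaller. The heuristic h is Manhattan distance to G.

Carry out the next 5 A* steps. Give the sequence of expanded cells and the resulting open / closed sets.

step 1: expand (1,2) (f=9, h=6) → closed; open now [(0,2) g=4 f=9, (1,3) g=4 f=9, (2,0) g=2 f=11, (2,2) g=2 f=9, (3,0) g=1 f=11, (3,2) g=1 f=9, (4,1) g=1 f=11]
step 2: expand (0,2) (f=9, h=5) → closed; open now [(0,3) g=5 f=9, (1,3) g=4 f=9, (2,0) g=2 f=11, (2,2) g=2 f=9, (3,0) g=1 f=11, (3,2) g=1 f=9, (4,1) g=1 f=11]
step 3: expand (0,3) (f=9, h=4) → closed; open now [(0,4) g=6 f=9, (1,3) g=4 f=9, (2,0) g=2 f=11, (2,2) g=2 f=9, (3,0) g=1 f=11, (3,2) g=1 f=9, (4,1) g=1 f=11]
step 4: expand (0,4) (f=9, h=3) → closed; open now [(1,3) g=4 f=9, (1,4) g=7 f=11, (2,0) g=2 f=11, (2,2) g=2 f=9, (3,0) g=1 f=11, (3,2) g=1 f=9, (4,1) g=1 f=11]
step 5: expand (1,3) (f=9, h=5) → closed; open now [(1,4) g=5 f=9, (2,0) g=2 f=11, (2,2) g=2 f=9, (3,0) g=1 f=11, (3,2) g=1 f=9, (4,1) g=1 f=11]

order=[(1,2) → (0,2) → (0,3) → (0,4) → (1,3)]; open=[(1,4) g=5 f=9, (2,0) g=2 f=11, (2,2) g=2 f=9, (3,0) g=1 f=11, (3,2) g=1 f=9, (4,1) g=1 f=11]; closed=[(0,2), (0,3), (0,4), (1,1), (1,2), (1,3), (2,1), (3,1)]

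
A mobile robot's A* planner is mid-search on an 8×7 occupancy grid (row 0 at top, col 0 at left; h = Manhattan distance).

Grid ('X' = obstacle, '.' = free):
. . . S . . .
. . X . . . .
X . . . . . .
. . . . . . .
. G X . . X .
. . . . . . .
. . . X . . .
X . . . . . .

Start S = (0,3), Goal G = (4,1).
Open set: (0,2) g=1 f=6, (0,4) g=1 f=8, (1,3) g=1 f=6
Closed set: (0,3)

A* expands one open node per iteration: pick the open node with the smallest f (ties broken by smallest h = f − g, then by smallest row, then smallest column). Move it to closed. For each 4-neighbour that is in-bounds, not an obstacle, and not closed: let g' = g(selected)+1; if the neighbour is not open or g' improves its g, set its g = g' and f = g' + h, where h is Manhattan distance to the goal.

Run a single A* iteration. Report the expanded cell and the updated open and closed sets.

expanded=(0,2); open=[(0,1) g=2 f=6, (0,4) g=1 f=8, (1,3) g=1 f=6]; closed=[(0,2), (0,3)]

step 1: expand (0,2) (f=6, h=5) → closed; open now [(0,1) g=2 f=6, (0,4) g=1 f=8, (1,3) g=1 f=6]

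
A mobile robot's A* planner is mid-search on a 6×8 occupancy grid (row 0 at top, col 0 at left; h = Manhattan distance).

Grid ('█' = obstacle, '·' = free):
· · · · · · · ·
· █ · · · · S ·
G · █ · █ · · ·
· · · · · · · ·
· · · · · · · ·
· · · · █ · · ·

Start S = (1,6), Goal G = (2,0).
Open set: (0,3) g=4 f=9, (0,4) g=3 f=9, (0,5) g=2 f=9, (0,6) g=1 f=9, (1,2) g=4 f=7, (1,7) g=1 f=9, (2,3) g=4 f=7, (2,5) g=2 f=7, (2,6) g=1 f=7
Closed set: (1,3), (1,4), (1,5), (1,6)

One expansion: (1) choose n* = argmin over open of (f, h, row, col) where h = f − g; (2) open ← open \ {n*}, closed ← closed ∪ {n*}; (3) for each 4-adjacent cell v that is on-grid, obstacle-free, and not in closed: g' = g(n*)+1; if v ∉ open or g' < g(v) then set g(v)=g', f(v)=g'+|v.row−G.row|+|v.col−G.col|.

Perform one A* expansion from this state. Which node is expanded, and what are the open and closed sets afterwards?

step 1: expand (1,2) (f=7, h=3) → closed; open now [(0,2) g=5 f=9, (0,3) g=4 f=9, (0,4) g=3 f=9, (0,5) g=2 f=9, (0,6) g=1 f=9, (1,7) g=1 f=9, (2,3) g=4 f=7, (2,5) g=2 f=7, (2,6) g=1 f=7]

expanded=(1,2); open=[(0,2) g=5 f=9, (0,3) g=4 f=9, (0,4) g=3 f=9, (0,5) g=2 f=9, (0,6) g=1 f=9, (1,7) g=1 f=9, (2,3) g=4 f=7, (2,5) g=2 f=7, (2,6) g=1 f=7]; closed=[(1,2), (1,3), (1,4), (1,5), (1,6)]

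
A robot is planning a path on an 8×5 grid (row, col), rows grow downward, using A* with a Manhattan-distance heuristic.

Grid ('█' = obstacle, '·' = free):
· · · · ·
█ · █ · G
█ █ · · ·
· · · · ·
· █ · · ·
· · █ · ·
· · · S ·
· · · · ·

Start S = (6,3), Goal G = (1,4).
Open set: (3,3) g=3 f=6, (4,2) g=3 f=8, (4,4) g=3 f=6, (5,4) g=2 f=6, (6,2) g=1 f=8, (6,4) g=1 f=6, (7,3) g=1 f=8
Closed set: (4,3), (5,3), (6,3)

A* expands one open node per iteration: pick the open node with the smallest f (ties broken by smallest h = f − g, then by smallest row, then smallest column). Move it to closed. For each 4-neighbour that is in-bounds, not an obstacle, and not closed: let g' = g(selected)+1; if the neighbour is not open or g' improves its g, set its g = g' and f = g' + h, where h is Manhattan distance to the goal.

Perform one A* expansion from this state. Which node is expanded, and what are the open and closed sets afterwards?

step 1: expand (3,3) (f=6, h=3) → closed; open now [(2,3) g=4 f=6, (3,2) g=4 f=8, (3,4) g=4 f=6, (4,2) g=3 f=8, (4,4) g=3 f=6, (5,4) g=2 f=6, (6,2) g=1 f=8, (6,4) g=1 f=6, (7,3) g=1 f=8]

expanded=(3,3); open=[(2,3) g=4 f=6, (3,2) g=4 f=8, (3,4) g=4 f=6, (4,2) g=3 f=8, (4,4) g=3 f=6, (5,4) g=2 f=6, (6,2) g=1 f=8, (6,4) g=1 f=6, (7,3) g=1 f=8]; closed=[(3,3), (4,3), (5,3), (6,3)]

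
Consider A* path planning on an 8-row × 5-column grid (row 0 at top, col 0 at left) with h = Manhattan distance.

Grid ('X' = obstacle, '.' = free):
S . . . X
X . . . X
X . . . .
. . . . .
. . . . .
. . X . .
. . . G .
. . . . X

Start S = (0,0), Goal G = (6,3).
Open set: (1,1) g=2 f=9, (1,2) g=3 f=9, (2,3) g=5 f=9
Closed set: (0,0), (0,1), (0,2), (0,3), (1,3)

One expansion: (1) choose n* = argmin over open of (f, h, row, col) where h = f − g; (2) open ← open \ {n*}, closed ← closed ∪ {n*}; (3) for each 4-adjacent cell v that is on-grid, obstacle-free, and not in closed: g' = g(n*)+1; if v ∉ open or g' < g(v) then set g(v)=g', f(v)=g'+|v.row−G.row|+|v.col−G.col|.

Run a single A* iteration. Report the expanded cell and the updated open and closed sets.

expanded=(2,3); open=[(1,1) g=2 f=9, (1,2) g=3 f=9, (2,2) g=6 f=11, (2,4) g=6 f=11, (3,3) g=6 f=9]; closed=[(0,0), (0,1), (0,2), (0,3), (1,3), (2,3)]

step 1: expand (2,3) (f=9, h=4) → closed; open now [(1,1) g=2 f=9, (1,2) g=3 f=9, (2,2) g=6 f=11, (2,4) g=6 f=11, (3,3) g=6 f=9]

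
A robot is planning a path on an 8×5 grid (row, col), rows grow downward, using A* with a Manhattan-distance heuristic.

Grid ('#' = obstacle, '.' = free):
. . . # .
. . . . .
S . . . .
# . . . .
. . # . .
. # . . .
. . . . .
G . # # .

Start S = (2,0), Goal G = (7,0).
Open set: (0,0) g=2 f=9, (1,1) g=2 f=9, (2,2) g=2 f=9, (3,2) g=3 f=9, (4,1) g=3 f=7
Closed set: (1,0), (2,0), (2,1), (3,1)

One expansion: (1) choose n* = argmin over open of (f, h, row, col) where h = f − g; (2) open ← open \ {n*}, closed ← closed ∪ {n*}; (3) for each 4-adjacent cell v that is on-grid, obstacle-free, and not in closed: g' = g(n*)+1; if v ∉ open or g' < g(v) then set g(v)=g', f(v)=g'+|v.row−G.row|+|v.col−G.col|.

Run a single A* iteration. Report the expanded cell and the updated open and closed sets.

expanded=(4,1); open=[(0,0) g=2 f=9, (1,1) g=2 f=9, (2,2) g=2 f=9, (3,2) g=3 f=9, (4,0) g=4 f=7]; closed=[(1,0), (2,0), (2,1), (3,1), (4,1)]

step 1: expand (4,1) (f=7, h=4) → closed; open now [(0,0) g=2 f=9, (1,1) g=2 f=9, (2,2) g=2 f=9, (3,2) g=3 f=9, (4,0) g=4 f=7]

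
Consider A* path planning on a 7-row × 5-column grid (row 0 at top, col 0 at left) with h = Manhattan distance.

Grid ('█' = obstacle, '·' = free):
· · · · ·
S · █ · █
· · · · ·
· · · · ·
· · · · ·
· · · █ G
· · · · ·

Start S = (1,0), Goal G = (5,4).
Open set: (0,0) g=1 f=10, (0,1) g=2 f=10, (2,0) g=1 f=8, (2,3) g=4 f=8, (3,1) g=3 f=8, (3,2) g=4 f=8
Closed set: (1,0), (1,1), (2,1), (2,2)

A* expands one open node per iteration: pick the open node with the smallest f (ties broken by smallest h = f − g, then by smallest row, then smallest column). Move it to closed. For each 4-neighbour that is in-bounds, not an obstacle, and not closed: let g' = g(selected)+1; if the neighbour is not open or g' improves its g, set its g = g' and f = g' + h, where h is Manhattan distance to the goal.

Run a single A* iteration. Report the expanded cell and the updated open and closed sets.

step 1: expand (2,3) (f=8, h=4) → closed; open now [(0,0) g=1 f=10, (0,1) g=2 f=10, (1,3) g=5 f=10, (2,0) g=1 f=8, (2,4) g=5 f=8, (3,1) g=3 f=8, (3,2) g=4 f=8, (3,3) g=5 f=8]

expanded=(2,3); open=[(0,0) g=1 f=10, (0,1) g=2 f=10, (1,3) g=5 f=10, (2,0) g=1 f=8, (2,4) g=5 f=8, (3,1) g=3 f=8, (3,2) g=4 f=8, (3,3) g=5 f=8]; closed=[(1,0), (1,1), (2,1), (2,2), (2,3)]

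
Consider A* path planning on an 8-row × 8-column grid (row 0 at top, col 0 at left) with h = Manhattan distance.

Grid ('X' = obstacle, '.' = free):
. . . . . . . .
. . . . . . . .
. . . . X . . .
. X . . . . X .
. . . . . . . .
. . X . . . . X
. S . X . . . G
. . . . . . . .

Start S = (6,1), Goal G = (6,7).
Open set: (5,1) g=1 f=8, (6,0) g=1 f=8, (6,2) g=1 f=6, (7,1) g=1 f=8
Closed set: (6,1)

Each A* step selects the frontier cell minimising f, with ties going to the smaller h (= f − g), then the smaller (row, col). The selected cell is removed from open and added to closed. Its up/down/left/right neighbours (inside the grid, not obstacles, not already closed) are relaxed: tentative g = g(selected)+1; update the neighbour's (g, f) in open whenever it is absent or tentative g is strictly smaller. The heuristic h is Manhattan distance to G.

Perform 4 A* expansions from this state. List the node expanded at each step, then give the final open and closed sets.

order=[(6,2) → (7,2) → (7,3) → (7,4)]; open=[(5,1) g=1 f=8, (6,0) g=1 f=8, (6,4) g=5 f=8, (7,1) g=1 f=8, (7,5) g=5 f=8]; closed=[(6,1), (6,2), (7,2), (7,3), (7,4)]

step 1: expand (6,2) (f=6, h=5) → closed; open now [(5,1) g=1 f=8, (6,0) g=1 f=8, (7,1) g=1 f=8, (7,2) g=2 f=8]
step 2: expand (7,2) (f=8, h=6) → closed; open now [(5,1) g=1 f=8, (6,0) g=1 f=8, (7,1) g=1 f=8, (7,3) g=3 f=8]
step 3: expand (7,3) (f=8, h=5) → closed; open now [(5,1) g=1 f=8, (6,0) g=1 f=8, (7,1) g=1 f=8, (7,4) g=4 f=8]
step 4: expand (7,4) (f=8, h=4) → closed; open now [(5,1) g=1 f=8, (6,0) g=1 f=8, (6,4) g=5 f=8, (7,1) g=1 f=8, (7,5) g=5 f=8]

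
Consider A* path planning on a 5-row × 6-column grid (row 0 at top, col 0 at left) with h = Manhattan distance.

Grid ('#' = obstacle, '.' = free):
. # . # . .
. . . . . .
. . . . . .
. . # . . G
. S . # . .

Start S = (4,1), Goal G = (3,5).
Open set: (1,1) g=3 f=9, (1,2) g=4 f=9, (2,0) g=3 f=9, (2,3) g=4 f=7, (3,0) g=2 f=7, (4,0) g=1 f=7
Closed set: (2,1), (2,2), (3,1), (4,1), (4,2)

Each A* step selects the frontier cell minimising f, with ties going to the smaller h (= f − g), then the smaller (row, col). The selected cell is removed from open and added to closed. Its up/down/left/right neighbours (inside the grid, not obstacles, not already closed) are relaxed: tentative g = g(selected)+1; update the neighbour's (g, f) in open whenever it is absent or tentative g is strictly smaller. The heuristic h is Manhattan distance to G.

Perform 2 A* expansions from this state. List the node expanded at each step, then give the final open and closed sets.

order=[(2,3) → (2,4)]; open=[(1,1) g=3 f=9, (1,2) g=4 f=9, (1,3) g=5 f=9, (1,4) g=6 f=9, (2,0) g=3 f=9, (2,5) g=6 f=7, (3,0) g=2 f=7, (3,3) g=5 f=7, (3,4) g=6 f=7, (4,0) g=1 f=7]; closed=[(2,1), (2,2), (2,3), (2,4), (3,1), (4,1), (4,2)]

step 1: expand (2,3) (f=7, h=3) → closed; open now [(1,1) g=3 f=9, (1,2) g=4 f=9, (1,3) g=5 f=9, (2,0) g=3 f=9, (2,4) g=5 f=7, (3,0) g=2 f=7, (3,3) g=5 f=7, (4,0) g=1 f=7]
step 2: expand (2,4) (f=7, h=2) → closed; open now [(1,1) g=3 f=9, (1,2) g=4 f=9, (1,3) g=5 f=9, (1,4) g=6 f=9, (2,0) g=3 f=9, (2,5) g=6 f=7, (3,0) g=2 f=7, (3,3) g=5 f=7, (3,4) g=6 f=7, (4,0) g=1 f=7]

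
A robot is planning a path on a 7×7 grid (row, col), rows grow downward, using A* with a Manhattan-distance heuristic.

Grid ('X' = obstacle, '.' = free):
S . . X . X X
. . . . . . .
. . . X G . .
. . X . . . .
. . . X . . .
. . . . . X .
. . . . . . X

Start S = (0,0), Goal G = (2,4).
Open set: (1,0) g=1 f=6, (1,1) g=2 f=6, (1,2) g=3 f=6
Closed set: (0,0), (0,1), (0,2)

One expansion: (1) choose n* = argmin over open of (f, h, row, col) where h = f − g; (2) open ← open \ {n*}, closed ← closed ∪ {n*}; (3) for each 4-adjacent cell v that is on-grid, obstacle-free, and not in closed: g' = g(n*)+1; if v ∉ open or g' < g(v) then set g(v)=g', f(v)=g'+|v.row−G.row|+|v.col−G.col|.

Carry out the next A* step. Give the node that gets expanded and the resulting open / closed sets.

expanded=(1,2); open=[(1,0) g=1 f=6, (1,1) g=2 f=6, (1,3) g=4 f=6, (2,2) g=4 f=6]; closed=[(0,0), (0,1), (0,2), (1,2)]

step 1: expand (1,2) (f=6, h=3) → closed; open now [(1,0) g=1 f=6, (1,1) g=2 f=6, (1,3) g=4 f=6, (2,2) g=4 f=6]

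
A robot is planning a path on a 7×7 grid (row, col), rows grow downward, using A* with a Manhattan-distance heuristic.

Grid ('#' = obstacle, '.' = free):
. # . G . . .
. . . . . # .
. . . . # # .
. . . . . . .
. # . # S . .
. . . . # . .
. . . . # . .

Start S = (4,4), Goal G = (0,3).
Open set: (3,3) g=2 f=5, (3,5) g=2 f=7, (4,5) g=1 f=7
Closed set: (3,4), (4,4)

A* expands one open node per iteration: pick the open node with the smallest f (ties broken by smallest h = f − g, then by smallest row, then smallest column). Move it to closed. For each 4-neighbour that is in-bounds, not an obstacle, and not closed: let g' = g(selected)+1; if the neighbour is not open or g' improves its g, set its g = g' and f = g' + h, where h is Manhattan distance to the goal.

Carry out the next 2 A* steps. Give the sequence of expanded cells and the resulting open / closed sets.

order=[(3,3) → (2,3)]; open=[(1,3) g=4 f=5, (2,2) g=4 f=7, (3,2) g=3 f=7, (3,5) g=2 f=7, (4,5) g=1 f=7]; closed=[(2,3), (3,3), (3,4), (4,4)]

step 1: expand (3,3) (f=5, h=3) → closed; open now [(2,3) g=3 f=5, (3,2) g=3 f=7, (3,5) g=2 f=7, (4,5) g=1 f=7]
step 2: expand (2,3) (f=5, h=2) → closed; open now [(1,3) g=4 f=5, (2,2) g=4 f=7, (3,2) g=3 f=7, (3,5) g=2 f=7, (4,5) g=1 f=7]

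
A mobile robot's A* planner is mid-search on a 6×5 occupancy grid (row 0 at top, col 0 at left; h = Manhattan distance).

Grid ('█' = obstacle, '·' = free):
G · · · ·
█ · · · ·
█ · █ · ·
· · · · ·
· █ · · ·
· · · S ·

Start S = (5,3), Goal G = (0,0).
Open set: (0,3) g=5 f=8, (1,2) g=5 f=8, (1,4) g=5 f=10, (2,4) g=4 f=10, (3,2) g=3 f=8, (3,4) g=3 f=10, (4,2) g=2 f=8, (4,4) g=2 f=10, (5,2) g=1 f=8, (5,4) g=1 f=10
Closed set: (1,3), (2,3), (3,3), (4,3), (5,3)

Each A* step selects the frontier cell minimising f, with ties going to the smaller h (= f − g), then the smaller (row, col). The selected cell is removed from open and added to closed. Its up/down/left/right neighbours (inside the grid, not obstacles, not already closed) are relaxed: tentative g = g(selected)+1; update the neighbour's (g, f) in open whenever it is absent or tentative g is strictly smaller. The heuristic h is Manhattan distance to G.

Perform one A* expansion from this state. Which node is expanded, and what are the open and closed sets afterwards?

expanded=(0,3); open=[(0,2) g=6 f=8, (0,4) g=6 f=10, (1,2) g=5 f=8, (1,4) g=5 f=10, (2,4) g=4 f=10, (3,2) g=3 f=8, (3,4) g=3 f=10, (4,2) g=2 f=8, (4,4) g=2 f=10, (5,2) g=1 f=8, (5,4) g=1 f=10]; closed=[(0,3), (1,3), (2,3), (3,3), (4,3), (5,3)]

step 1: expand (0,3) (f=8, h=3) → closed; open now [(0,2) g=6 f=8, (0,4) g=6 f=10, (1,2) g=5 f=8, (1,4) g=5 f=10, (2,4) g=4 f=10, (3,2) g=3 f=8, (3,4) g=3 f=10, (4,2) g=2 f=8, (4,4) g=2 f=10, (5,2) g=1 f=8, (5,4) g=1 f=10]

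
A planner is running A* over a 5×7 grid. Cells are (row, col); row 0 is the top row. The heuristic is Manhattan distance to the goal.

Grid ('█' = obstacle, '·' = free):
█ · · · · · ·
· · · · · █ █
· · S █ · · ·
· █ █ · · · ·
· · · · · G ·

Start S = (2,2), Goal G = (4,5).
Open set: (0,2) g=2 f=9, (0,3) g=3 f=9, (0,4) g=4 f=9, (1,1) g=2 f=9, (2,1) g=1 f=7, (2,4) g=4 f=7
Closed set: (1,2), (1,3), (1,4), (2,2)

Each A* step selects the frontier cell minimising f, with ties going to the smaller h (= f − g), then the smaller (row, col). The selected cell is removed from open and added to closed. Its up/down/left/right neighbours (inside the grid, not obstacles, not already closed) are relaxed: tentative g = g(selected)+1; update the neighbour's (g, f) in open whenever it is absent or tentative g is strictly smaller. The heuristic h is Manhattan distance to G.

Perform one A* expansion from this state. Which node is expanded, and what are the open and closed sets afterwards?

expanded=(2,4); open=[(0,2) g=2 f=9, (0,3) g=3 f=9, (0,4) g=4 f=9, (1,1) g=2 f=9, (2,1) g=1 f=7, (2,5) g=5 f=7, (3,4) g=5 f=7]; closed=[(1,2), (1,3), (1,4), (2,2), (2,4)]

step 1: expand (2,4) (f=7, h=3) → closed; open now [(0,2) g=2 f=9, (0,3) g=3 f=9, (0,4) g=4 f=9, (1,1) g=2 f=9, (2,1) g=1 f=7, (2,5) g=5 f=7, (3,4) g=5 f=7]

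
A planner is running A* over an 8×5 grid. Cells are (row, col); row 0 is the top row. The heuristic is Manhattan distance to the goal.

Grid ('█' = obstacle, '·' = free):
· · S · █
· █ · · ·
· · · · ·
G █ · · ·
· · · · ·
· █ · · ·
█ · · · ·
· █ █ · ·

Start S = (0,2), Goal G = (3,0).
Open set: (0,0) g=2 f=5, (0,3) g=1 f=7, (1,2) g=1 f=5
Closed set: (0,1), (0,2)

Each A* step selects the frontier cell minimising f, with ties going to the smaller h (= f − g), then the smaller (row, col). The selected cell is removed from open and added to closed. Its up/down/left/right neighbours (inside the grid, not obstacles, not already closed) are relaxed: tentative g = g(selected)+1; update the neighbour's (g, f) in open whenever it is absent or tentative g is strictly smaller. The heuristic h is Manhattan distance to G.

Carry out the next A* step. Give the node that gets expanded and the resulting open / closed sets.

step 1: expand (0,0) (f=5, h=3) → closed; open now [(0,3) g=1 f=7, (1,0) g=3 f=5, (1,2) g=1 f=5]

expanded=(0,0); open=[(0,3) g=1 f=7, (1,0) g=3 f=5, (1,2) g=1 f=5]; closed=[(0,0), (0,1), (0,2)]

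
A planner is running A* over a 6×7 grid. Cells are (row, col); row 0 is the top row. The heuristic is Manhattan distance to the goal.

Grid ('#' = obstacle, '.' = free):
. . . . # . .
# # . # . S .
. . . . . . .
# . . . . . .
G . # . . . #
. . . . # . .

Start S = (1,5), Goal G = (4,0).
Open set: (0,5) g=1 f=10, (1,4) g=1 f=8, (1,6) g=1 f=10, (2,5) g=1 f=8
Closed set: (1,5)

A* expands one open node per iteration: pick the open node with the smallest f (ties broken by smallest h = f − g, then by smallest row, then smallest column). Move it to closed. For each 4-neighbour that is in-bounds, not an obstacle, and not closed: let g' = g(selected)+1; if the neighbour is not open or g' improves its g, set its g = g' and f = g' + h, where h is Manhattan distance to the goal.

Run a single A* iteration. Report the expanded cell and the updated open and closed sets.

step 1: expand (1,4) (f=8, h=7) → closed; open now [(0,5) g=1 f=10, (1,6) g=1 f=10, (2,4) g=2 f=8, (2,5) g=1 f=8]

expanded=(1,4); open=[(0,5) g=1 f=10, (1,6) g=1 f=10, (2,4) g=2 f=8, (2,5) g=1 f=8]; closed=[(1,4), (1,5)]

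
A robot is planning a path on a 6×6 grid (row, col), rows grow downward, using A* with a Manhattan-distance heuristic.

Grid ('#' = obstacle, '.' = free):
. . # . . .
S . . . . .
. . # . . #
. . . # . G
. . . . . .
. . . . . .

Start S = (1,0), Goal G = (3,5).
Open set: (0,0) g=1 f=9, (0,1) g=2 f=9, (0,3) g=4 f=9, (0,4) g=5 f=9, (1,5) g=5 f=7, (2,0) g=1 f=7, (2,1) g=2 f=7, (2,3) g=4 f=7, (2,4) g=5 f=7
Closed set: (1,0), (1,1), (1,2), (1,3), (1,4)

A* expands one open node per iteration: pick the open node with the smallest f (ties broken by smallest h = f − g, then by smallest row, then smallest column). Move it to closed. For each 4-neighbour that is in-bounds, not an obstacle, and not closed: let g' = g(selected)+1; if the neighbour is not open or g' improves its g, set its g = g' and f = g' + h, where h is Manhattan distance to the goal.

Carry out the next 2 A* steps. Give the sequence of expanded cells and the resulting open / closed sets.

step 1: expand (1,5) (f=7, h=2) → closed; open now [(0,0) g=1 f=9, (0,1) g=2 f=9, (0,3) g=4 f=9, (0,4) g=5 f=9, (0,5) g=6 f=9, (2,0) g=1 f=7, (2,1) g=2 f=7, (2,3) g=4 f=7, (2,4) g=5 f=7]
step 2: expand (2,4) (f=7, h=2) → closed; open now [(0,0) g=1 f=9, (0,1) g=2 f=9, (0,3) g=4 f=9, (0,4) g=5 f=9, (0,5) g=6 f=9, (2,0) g=1 f=7, (2,1) g=2 f=7, (2,3) g=4 f=7, (3,4) g=6 f=7]

order=[(1,5) → (2,4)]; open=[(0,0) g=1 f=9, (0,1) g=2 f=9, (0,3) g=4 f=9, (0,4) g=5 f=9, (0,5) g=6 f=9, (2,0) g=1 f=7, (2,1) g=2 f=7, (2,3) g=4 f=7, (3,4) g=6 f=7]; closed=[(1,0), (1,1), (1,2), (1,3), (1,4), (1,5), (2,4)]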